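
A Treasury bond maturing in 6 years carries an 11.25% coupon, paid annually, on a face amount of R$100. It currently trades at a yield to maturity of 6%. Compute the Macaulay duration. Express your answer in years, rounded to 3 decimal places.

4.826 years

Periodic yield y = 0.06. Discount each cash flow and weight by its year:
  t   CF        PV=CF/(1+0.06)^t    t·PV
  1        11.25        10.6132        10.6132
  2        11.25        10.0125        20.0249
  3        11.25         9.4457        28.3372
  4        11.25         8.9111        35.6442
  5        11.25         8.4067        42.0333
  6       111.25        78.4269       470.5612
  Σ                    125.8160       607.2139
Price P = Σ PV = 125.8160.
Macaulay duration = Σ(t·PV) / P = 607.2139 / 125.8160 = 4.82621 years.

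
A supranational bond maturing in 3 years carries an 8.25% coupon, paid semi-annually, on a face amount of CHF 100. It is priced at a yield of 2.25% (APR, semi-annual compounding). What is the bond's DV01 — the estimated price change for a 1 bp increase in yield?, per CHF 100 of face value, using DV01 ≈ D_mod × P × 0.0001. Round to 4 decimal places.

Periodic yield y = 0.01125.
  t   CF        PV=CF/(1+0.01125)^t    t·PV
  1        4.125         4.0791         4.0791
  2        4.125         4.0337         8.0675
  3        4.125         3.9889        11.9666
  4        4.125         3.9445        15.7779
  5        4.125         3.9006        19.5030
  6      104.125        97.3652       584.1913
  Σ                    117.3120       643.5853
P = 117.3120; D_Mac = 5.48610 half-year periods = 2.74305 yrs; D_mod = 2.71253 yrs.
DV01 ≈ 2.71253 × 117.3120 × 0.0001 = 0.031821.

CHF 0.0318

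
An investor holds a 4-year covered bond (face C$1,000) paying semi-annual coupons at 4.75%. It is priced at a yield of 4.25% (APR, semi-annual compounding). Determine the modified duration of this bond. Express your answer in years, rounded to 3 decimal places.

Periodic yield y = 0.02125. First find Macaulay duration:
  t   CF        PV=CF/(1+0.02125)^t    t·PV
  1        23.75        23.2558        23.2558
  2        23.75        22.7719        45.5438
  3        23.75        22.2981        66.8942
  4        23.75        21.8341        87.3364
  5        23.75        21.3798       106.8989
  6        23.75        20.9349       125.6095
  7        23.75        20.4993       143.4951
  8     1,023.75       865.2415     6,921.9323
  Σ                  1,018.2154     7,520.9661
P = 1,018.2154; Macaulay duration = 7,520.9661 / 1,018.2154 = 7.38642 half-year periods = 3.69321 years.
Modified duration = D_Mac / (1 + y) = 3.69321 / 1.02125 = 3.61636 years.

3.616 years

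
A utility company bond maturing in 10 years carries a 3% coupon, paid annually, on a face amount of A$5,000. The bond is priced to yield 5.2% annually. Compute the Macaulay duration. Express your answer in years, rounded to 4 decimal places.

8.6439 years

Periodic yield y = 0.052. Discount each cash flow and weight by its year:
  t   CF        PV=CF/(1+0.052)^t    t·PV
  1       150.00       142.5856       142.5856
  2       150.00       135.5376       271.0752
  3       150.00       128.8380       386.5141
  4       150.00       122.4696       489.8784
  5       150.00       116.4160       582.0798
  6       150.00       110.6616       663.9694
  7       150.00       105.1916       736.3412
  8       150.00        99.9920       799.9362
  9       150.00        95.0494       855.4450
  10    5,150.00     3,102.0574    31,020.5741
  Σ                  4,158.7988    35,948.3990
Price P = Σ PV = 4,158.7988.
Macaulay duration = Σ(t·PV) / P = 35,948.3990 / 4,158.7988 = 8.64394 years.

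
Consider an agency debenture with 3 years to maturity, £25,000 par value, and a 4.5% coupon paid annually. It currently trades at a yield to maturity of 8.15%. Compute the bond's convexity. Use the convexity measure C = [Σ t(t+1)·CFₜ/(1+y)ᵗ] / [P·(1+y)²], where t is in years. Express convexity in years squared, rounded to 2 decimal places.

With y = 0.0815:
  t   CF        PV=CF/(1+0.0815)^t    t·PV        t(t+1)·PV
  1     1,125.00     1,040.2219     1,040.2219       2,080.4438
  2     1,125.00       961.8326     1,923.6651       5,770.9954
  3    26,125.00    20,652.6948    61,958.0845     247,832.3379
  Σ                 22,654.7493    64,921.9715     255,683.7771
P = 22,654.7493.
Convexity = Σ t(t+1)·PV / [P·(1+y)²] = 255,683.7771 / (22,654.7493 × 1.169642) = 9.64919.

9.65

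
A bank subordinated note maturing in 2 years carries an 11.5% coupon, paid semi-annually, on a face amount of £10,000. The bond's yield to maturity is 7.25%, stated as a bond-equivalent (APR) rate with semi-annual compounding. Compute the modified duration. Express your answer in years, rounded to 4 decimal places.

1.7844 years

Periodic yield y = 0.03625. First find Macaulay duration:
  t   CF        PV=CF/(1+0.03625)^t    t·PV
  1       575.00       554.8854       554.8854
  2       575.00       535.4745     1,070.9489
  3       575.00       516.7425     1,550.2276
  4    10,575.00     9,171.1163    36,684.4653
  Σ                 10,778.2187    39,860.5272
P = 10,778.2187; Macaulay duration = 39,860.5272 / 10,778.2187 = 3.69825 half-year periods = 1.84912 years.
Modified duration = D_Mac / (1 + y) = 1.84912 / 1.03625 = 1.78444 years.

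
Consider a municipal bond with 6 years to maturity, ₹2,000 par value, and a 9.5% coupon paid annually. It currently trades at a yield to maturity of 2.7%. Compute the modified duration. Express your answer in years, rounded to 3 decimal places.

Periodic yield y = 0.027. First find Macaulay duration:
  t   CF        PV=CF/(1+0.027)^t    t·PV
  1       190.00       185.0049       185.0049
  2       190.00       180.1411       360.2821
  3       190.00       175.4051       526.2154
  4       190.00       170.7937       683.1748
  5       190.00       166.3035       831.5175
  6     2,190.00     1,866.4719    11,198.8313
  Σ                  2,744.1201    13,785.0259
P = 2,744.1201; Macaulay duration = 13,785.0259 / 2,744.1201 = 5.02348 years.
Modified duration = D_Mac / (1 + y) = 5.02348 / 1.027 = 4.89141 years.

4.891 years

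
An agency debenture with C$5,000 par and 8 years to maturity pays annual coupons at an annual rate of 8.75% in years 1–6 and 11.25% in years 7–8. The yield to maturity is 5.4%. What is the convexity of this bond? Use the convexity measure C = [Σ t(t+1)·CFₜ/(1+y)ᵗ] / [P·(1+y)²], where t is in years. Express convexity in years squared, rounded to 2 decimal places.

With y = 0.054:
  t   CF        PV=CF/(1+0.054)^t    t·PV        t(t+1)·PV
  1       437.50       415.0854       415.0854         830.1708
  2       437.50       393.8192       787.6383       2,362.9149
  3       437.50       373.6425     1,120.9274       4,483.7095
  4       437.50       354.4995     1,417.9980       7,089.9898
  5       437.50       336.3373     1,681.6864      10,090.1183
  6       437.50       319.1056     1,914.6335      13,402.4342
  7       562.50       389.2586     2,724.8104      21,798.4833
  8     5,562.50     3,652.1208    29,216.9666     262,952.6993
  Σ                  6,233.8688    39,279.7459     323,010.5201
P = 6,233.8688.
Convexity = Σ t(t+1)·PV / [P·(1+y)²] = 323,010.5201 / (6,233.8688 × 1.110916) = 46.64207.

46.64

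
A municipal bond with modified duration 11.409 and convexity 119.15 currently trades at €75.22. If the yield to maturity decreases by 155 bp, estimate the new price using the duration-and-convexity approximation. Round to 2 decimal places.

Duration effect: -D_mod·Δy = -11.409 × (-0.0155) = +0.1768395
Convexity effect: ½·C·(Δy)² = 0.5 × 119.15 × (-0.0155)² = +0.01431289375
ΔP/P ≈ +0.1768395 + 0.01431289375 = +0.19115239375
New price ≈ 75.22 × (1 + 0.19115239375) = 89.598483057875.

€89.60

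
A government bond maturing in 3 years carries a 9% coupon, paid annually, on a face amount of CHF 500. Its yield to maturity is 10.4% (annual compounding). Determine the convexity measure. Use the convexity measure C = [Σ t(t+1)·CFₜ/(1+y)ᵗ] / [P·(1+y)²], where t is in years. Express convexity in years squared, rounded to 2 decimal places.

8.78

With y = 0.104:
  t   CF        PV=CF/(1+0.104)^t    t·PV        t(t+1)·PV
  1        45.00        40.7609        40.7609          81.5217
  2        45.00        36.9211        73.8422         221.5265
  3       545.00       405.0319     1,215.0958       4,860.3834
  Σ                    482.7139     1,329.6989       5,163.4316
P = 482.7139.
Convexity = Σ t(t+1)·PV / [P·(1+y)²] = 5,163.4316 / (482.7139 × 1.218816) = 8.77628.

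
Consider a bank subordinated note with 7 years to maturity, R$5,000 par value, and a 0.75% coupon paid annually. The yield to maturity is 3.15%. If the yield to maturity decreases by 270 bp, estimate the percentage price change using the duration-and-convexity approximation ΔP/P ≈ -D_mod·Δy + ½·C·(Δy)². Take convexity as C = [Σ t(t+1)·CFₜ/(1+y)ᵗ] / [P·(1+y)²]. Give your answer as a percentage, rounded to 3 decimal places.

With y = 0.0315:
  t   CF        PV=CF/(1+0.0315)^t    t·PV        t(t+1)·PV
  1        37.50        36.3548        36.3548          72.7096
  2        37.50        35.2446        70.4892         211.4677
  3        37.50        34.1683       102.5049         410.0198
  4        37.50        33.1249       132.4995         662.4976
  5        37.50        32.1133       160.5666         963.3994
  6        37.50        31.1326       186.7958       1,307.5707
  7     5,037.50     4,054.4358    28,381.0509     227,048.4074
  Σ                  4,256.5744    29,070.2618     230,676.0722
P = 4,256.5744; D_Mac = 6.82950 yrs; D_mod = 6.62094 yrs; C = 50.93354.
Duration effect: -6.62094 × (-0.027) = +0.178765
Convexity effect: 0.5 × 50.93354 × (-0.027)² = +0.0185653
ΔP/P ≈ +0.178765 + 0.0185653 = +0.197331 = +19.7331%.

+19.733%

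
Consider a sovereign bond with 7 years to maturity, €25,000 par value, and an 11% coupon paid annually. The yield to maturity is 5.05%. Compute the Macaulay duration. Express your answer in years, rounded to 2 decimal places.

Periodic yield y = 0.0505. Discount each cash flow and weight by its year:
  t   CF        PV=CF/(1+0.0505)^t    t·PV
  1     2,750.00     2,617.8010     2,617.8010
  2     2,750.00     2,491.9572     4,983.9144
  3     2,750.00     2,372.1630     7,116.4889
  4     2,750.00     2,258.1275     9,032.5101
  5     2,750.00     2,149.5740    10,747.8702
  6     2,750.00     2,046.2390    12,277.4339
  7    27,750.00    19,655.7939   137,590.5575
  Σ                 33,591.6557   184,366.5761
Price P = Σ PV = 33,591.6557.
Macaulay duration = Σ(t·PV) / P = 184,366.5761 / 33,591.6557 = 5.48846 years.

5.49 years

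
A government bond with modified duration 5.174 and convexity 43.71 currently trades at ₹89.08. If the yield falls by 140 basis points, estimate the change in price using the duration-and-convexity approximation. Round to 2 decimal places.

Duration effect: -D_mod·Δy = -5.174 × (-0.014) = +0.072436
Convexity effect: ½·C·(Δy)² = 0.5 × 43.71 × (-0.014)² = +0.00428358
ΔP/P ≈ +0.072436 + 0.00428358 = +0.07671958
ΔP ≈ 89.08 × (+0.07671958) = +6.8341801864.

+₹6.83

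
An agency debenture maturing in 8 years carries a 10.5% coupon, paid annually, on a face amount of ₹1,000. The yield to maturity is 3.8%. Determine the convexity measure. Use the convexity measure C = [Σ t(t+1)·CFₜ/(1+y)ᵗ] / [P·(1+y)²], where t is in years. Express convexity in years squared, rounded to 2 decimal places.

With y = 0.038:
  t   CF        PV=CF/(1+0.038)^t    t·PV        t(t+1)·PV
  1       105.00       101.1561       101.1561         202.3121
  2       105.00        97.4529       194.9057         584.7172
  3       105.00        93.8852       281.6557       1,126.6227
  4       105.00        90.4482       361.7928       1,808.9638
  5       105.00        87.1370       435.6849       2,614.1096
  6       105.00        83.9470       503.6820       3,525.7740
  7       105.00        80.8738       566.1166       4,528.9325
  8     1,105.00       819.9426     6,559.5408      59,035.8671
  Σ                  1,454.8427     9,004.5345      73,427.2990
P = 1,454.8427.
Convexity = Σ t(t+1)·PV / [P·(1+y)²] = 73,427.2990 / (1,454.8427 × 1.077444) = 46.84323.

46.84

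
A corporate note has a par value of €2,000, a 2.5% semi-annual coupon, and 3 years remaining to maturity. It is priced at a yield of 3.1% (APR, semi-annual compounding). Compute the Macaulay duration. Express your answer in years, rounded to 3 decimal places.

2.908 years

Periodic yield y = 0.0155. Discount each cash flow and weight by its period:
  t   CF        PV=CF/(1+0.0155)^t    t·PV
  1        25.00        24.6184        24.6184
  2        25.00        24.2427        48.4853
  3        25.00        23.8726        71.6179
  4        25.00        23.5082        94.0330
  5        25.00        23.1494       115.7472
  6     2,025.00     1,846.4836    11,078.9018
  Σ                  1,965.8750    11,433.4035
Price P = Σ PV = 1,965.8750.
Macaulay duration = Σ(t·PV) / P = 11,433.4035 / 1,965.8750 = 5.81594 half-year periods.
In years: 5.81594 / 2 = 2.90797 years.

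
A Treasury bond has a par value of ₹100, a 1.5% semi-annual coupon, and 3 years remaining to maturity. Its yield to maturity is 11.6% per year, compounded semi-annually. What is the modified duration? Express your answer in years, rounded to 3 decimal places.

Periodic yield y = 0.058. First find Macaulay duration:
  t   CF        PV=CF/(1+0.058)^t    t·PV
  1         0.75         0.7089         0.7089
  2         0.75         0.6700         1.3400
  3         0.75         0.6333         1.8999
  4         0.75         0.5986         2.3943
  5         0.75         0.5658         2.8288
  6       100.75        71.8342       431.0050
  Σ                     75.0107       440.1769
P = 75.0107; Macaulay duration = 440.1769 / 75.0107 = 5.86819 half-year periods = 2.93409 years.
Modified duration = D_Mac / (1 + y) = 2.93409 / 1.058 = 2.77325 years.

2.773 years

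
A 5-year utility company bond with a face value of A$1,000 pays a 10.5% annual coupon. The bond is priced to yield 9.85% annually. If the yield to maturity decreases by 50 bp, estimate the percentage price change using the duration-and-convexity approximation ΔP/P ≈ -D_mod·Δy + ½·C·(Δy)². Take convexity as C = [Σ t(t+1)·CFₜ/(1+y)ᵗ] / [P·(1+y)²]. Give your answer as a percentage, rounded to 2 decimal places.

+1.91%

With y = 0.0985:
  t   CF        PV=CF/(1+0.0985)^t    t·PV        t(t+1)·PV
  1       105.00        95.5849        95.5849         191.1698
  2       105.00        87.0140       174.0280         522.0841
  3       105.00        79.2117       237.6350         950.5399
  4       105.00        72.1089       288.4357       1,442.1786
  5     1,105.00       690.8153     3,454.0767      20,724.4601
  Σ                  1,024.7348     4,249.7603      23,830.4325
P = 1,024.7348; D_Mac = 4.14718 yrs; D_mod = 3.77531 yrs; C = 19.27171.
Duration effect: -3.77531 × (-0.005) = +0.018877
Convexity effect: 0.5 × 19.27171 × (-0.005)² = +0.0002409
ΔP/P ≈ +0.018877 + 0.0002409 = +0.019117 = +1.9117%.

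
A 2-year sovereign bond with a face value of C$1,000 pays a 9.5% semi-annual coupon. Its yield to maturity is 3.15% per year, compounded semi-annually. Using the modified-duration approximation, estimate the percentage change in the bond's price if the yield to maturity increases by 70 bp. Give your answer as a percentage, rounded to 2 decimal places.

Periodic yield y = 0.01575. Modified duration first:
  t   CF        PV=CF/(1+0.01575)^t    t·PV
  1        47.50        46.7635        46.7635
  2        47.50        46.0384        92.0767
  3        47.50        45.3245       135.9735
  4     1,047.50       984.0263     3,936.1052
  Σ                  1,122.1527     4,210.9190
P = 1,122.1527; D_Mac = 3.75254 half-year periods = 1.87627 yrs; D_mod = 1.87627/(1+0.01575) = 1.84718 yrs.
ΔP/P ≈ -D_mod · Δy = -1.84718 × (+0.007) = -0.012930 = -1.2930%.

-1.29%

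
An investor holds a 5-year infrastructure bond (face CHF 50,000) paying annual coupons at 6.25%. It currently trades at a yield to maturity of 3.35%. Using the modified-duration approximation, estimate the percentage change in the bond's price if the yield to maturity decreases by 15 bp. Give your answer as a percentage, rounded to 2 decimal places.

+0.65%

Periodic yield y = 0.0335. Modified duration first:
  t   CF        PV=CF/(1+0.0335)^t    t·PV
  1     3,125.00     3,023.7059     3,023.7059
  2     3,125.00     2,925.6951     5,851.3901
  3     3,125.00     2,830.8612     8,492.5837
  4     3,125.00     2,739.1013    10,956.4053
  5    53,125.00    45,055.3677   225,276.8384
  Σ                 56,574.7312   253,600.9234
P = 56,574.7312; D_Mac = 4.48258 yrs; D_mod = 4.48258/(1+0.0335) = 4.33728 yrs.
ΔP/P ≈ -D_mod · Δy = -4.33728 × (-0.0015) = +0.006506 = +0.6506%.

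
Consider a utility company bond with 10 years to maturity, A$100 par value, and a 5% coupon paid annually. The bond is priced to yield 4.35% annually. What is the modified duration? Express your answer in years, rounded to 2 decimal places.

Periodic yield y = 0.0435. First find Macaulay duration:
  t   CF        PV=CF/(1+0.0435)^t    t·PV
  1         5.00         4.7916         4.7916
  2         5.00         4.5918         9.1836
  3         5.00         4.4004        13.2012
  4         5.00         4.2170        16.8679
  5         5.00         4.0412        20.2059
  6         5.00         3.8727        23.2363
  7         5.00         3.7113        25.9789
  8         5.00         3.5566        28.4525
  9         5.00         3.4083        30.6747
  10      105.00        68.5906       685.9063
  Σ                    105.1814       858.4988
P = 105.1814; Macaulay duration = 858.4988 / 105.1814 = 8.16208 years.
Modified duration = D_Mac / (1 + y) = 8.16208 / 1.0435 = 7.82183 years.

7.82 years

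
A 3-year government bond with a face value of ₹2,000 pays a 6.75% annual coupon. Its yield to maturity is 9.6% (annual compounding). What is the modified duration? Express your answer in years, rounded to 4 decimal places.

2.5610 years

Periodic yield y = 0.096. First find Macaulay duration:
  t   CF        PV=CF/(1+0.096)^t    t·PV
  1       135.00       123.1752       123.1752
  2       135.00       112.3861       224.7722
  3     2,135.00     1,621.6839     4,865.0518
  Σ                  1,857.2452     5,212.9992
P = 1,857.2452; Macaulay duration = 5,212.9992 / 1,857.2452 = 2.80684 years.
Modified duration = D_Mac / (1 + y) = 2.80684 / 1.096 = 2.56099 years.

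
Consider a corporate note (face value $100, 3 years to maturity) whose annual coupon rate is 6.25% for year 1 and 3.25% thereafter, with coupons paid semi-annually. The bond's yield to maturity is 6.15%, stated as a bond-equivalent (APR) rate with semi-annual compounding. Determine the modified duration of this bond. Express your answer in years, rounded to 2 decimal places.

Periodic yield y = 0.03075. First find Macaulay duration:
  t   CF        PV=CF/(1+0.03075)^t    t·PV
  1        3.125         3.0318         3.0318
  2        3.125         2.9413         5.8827
  3        1.625         1.4839         4.4516
  4        1.625         1.4396         5.7584
  5        1.625         1.3966         6.9832
  6      101.625        84.7384       508.4307
  Σ                     95.0316       534.5383
P = 95.0316; Macaulay duration = 534.5383 / 95.0316 = 5.62485 half-year periods = 2.81242 years.
Modified duration = D_Mac / (1 + y) = 2.81242 / 1.03075 = 2.72852 years.

2.73 years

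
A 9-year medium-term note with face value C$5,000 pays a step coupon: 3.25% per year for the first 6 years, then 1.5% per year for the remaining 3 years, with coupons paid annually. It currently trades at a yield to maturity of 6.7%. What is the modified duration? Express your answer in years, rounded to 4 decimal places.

Periodic yield y = 0.067. First find Macaulay duration:
  t   CF        PV=CF/(1+0.067)^t    t·PV
  1       162.50       152.2962       152.2962
  2       162.50       142.7330       285.4661
  3       162.50       133.7704       401.3113
  4       162.50       125.3706       501.4824
  5       162.50       117.4982       587.4911
  6       162.50       110.1202       660.7210
  7        75.00        47.6333       333.4328
  8        75.00        44.6422       357.1379
  9     5,075.00     2,831.1069    25,479.9623
  Σ                  3,705.1710    28,759.3010
P = 3,705.1710; Macaulay duration = 28,759.3010 / 3,705.1710 = 7.76194 years.
Modified duration = D_Mac / (1 + y) = 7.76194 / 1.067 = 7.27454 years.

7.2745 years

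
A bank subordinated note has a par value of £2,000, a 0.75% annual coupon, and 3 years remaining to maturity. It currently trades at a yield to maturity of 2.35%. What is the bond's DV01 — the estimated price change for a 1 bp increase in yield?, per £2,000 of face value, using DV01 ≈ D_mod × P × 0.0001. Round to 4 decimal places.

£0.5551

Periodic yield y = 0.0235.
  t   CF        PV=CF/(1+0.0235)^t    t·PV
  1        15.00        14.6556        14.6556
  2        15.00        14.3191        28.6382
  3     2,015.00     1,879.3666     5,638.0999
  Σ                  1,908.3413     5,681.3937
P = 1,908.3413; D_Mac = 2.97714 yrs; D_mod = 2.90878 yrs.
DV01 ≈ 2.90878 × 1,908.3413 × 0.0001 = 0.555095.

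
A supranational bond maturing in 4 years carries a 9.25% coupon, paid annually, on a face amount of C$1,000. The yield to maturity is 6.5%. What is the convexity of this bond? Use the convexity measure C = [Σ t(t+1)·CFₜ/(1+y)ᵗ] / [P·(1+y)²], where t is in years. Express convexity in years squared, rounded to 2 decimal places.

14.96

With y = 0.065:
  t   CF        PV=CF/(1+0.065)^t    t·PV        t(t+1)·PV
  1        92.50        86.8545        86.8545         173.7089
  2        92.50        81.5535       163.1070         489.3209
  3        92.50        76.5760       229.7281         918.9125
  4     1,092.50       849.2255     3,396.9019      16,984.5095
  Σ                  1,094.2095     3,876.5915      18,566.4519
P = 1,094.2095.
Convexity = Σ t(t+1)·PV / [P·(1+y)²] = 18,566.4519 / (1,094.2095 × 1.134225) = 14.95992.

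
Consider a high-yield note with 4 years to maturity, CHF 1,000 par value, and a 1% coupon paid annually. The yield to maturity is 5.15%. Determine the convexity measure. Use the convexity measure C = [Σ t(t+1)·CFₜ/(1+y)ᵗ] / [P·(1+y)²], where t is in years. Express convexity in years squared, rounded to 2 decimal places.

17.70

With y = 0.0515:
  t   CF        PV=CF/(1+0.0515)^t    t·PV        t(t+1)·PV
  1        10.00         9.5102         9.5102          19.0204
  2        10.00         9.0444        18.0889          54.2666
  3        10.00         8.6015        25.8044         103.2175
  4     1,010.00       826.1982     3,304.7930      16,523.9648
  Σ                    853.3544     3,358.1964      16,700.4694
P = 853.3544.
Convexity = Σ t(t+1)·PV / [P·(1+y)²] = 16,700.4694 / (853.3544 × 1.105652) = 17.70030.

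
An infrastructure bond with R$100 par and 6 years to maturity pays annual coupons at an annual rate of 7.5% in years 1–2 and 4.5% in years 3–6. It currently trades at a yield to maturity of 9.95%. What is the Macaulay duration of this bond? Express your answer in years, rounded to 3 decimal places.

5.042 years

Periodic yield y = 0.0995. Discount each cash flow and weight by its year:
  t   CF        PV=CF/(1+0.0995)^t    t·PV
  1         7.50         6.8213         6.8213
  2         7.50         6.2040        12.4080
  3         4.50         3.3855        10.1566
  4         4.50         3.0792        12.3166
  5         4.50         2.8005        14.0025
  6       104.50        59.1487       354.8919
  Σ                     81.4391       410.5969
Price P = Σ PV = 81.4391.
Macaulay duration = Σ(t·PV) / P = 410.5969 / 81.4391 = 5.04177 years.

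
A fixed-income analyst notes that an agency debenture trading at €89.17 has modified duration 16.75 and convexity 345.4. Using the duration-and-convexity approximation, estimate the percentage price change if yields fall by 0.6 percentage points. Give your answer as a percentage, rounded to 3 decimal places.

Duration effect: -D_mod·Δy = -16.75 × (-0.006) = +0.100500
Convexity effect: ½·C·(Δy)² = 0.5 × 345.4 × (-0.006)² = +0.0062172
ΔP/P ≈ +0.100500 + 0.0062172 = +0.1067172
= +10.67172%.

+10.672%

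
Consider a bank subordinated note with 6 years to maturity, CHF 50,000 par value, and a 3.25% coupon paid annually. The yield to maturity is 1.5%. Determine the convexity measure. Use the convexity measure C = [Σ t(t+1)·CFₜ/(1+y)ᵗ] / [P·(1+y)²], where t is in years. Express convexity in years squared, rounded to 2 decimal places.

With y = 0.015:
  t   CF        PV=CF/(1+0.015)^t    t·PV        t(t+1)·PV
  1     1,625.00     1,600.9852     1,600.9852       3,201.9704
  2     1,625.00     1,577.3253     3,154.6507       9,463.9520
  3     1,625.00     1,554.0151     4,662.0453      18,648.1814
  4     1,625.00     1,531.0494     6,124.1975      30,620.9875
  5     1,625.00     1,508.4230     7,542.1151      45,252.6909
  6    51,625.00    47,213.2407   283,279.4441   1,982,956.1089
  Σ                 54,985.0388   306,363.4380   2,090,143.8911
P = 54,985.0388.
Convexity = Σ t(t+1)·PV / [P·(1+y)²] = 2,090,143.8911 / (54,985.0388 × 1.030225) = 36.89772.

36.90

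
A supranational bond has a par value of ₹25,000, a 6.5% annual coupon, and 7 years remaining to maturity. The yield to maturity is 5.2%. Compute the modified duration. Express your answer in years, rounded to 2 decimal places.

5.60 years

Periodic yield y = 0.052. First find Macaulay duration:
  t   CF        PV=CF/(1+0.052)^t    t·PV
  1     1,625.00     1,544.6768     1,544.6768
  2     1,625.00     1,468.3240     2,936.6479
  3     1,625.00     1,395.7452     4,187.2356
  4     1,625.00     1,326.7540     5,307.0160
  5     1,625.00     1,261.1730     6,305.8650
  6     1,625.00     1,198.8337     7,193.0019
  7    26,625.00    18,671.5098   130,700.5688
  Σ                 26,867.0165   158,175.0122
P = 26,867.0165; Macaulay duration = 158,175.0122 / 26,867.0165 = 5.88733 years.
Modified duration = D_Mac / (1 + y) = 5.88733 / 1.052 = 5.59632 years.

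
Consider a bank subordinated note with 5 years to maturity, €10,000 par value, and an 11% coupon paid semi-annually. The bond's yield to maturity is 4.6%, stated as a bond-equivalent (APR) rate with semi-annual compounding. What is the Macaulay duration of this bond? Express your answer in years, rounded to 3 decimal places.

Periodic yield y = 0.023. Discount each cash flow and weight by its period:
  t   CF        PV=CF/(1+0.023)^t    t·PV
  1       550.00       537.6344       537.6344
  2       550.00       525.5468     1,051.0937
  3       550.00       513.7310     1,541.1931
  4       550.00       502.1809     2,008.7234
  5       550.00       490.8904     2,454.4519
  6       550.00       479.8537     2,879.1225
  7       550.00       469.0652     3,283.4567
  8       550.00       458.5193     3,668.1544
  9       550.00       448.2105     4,033.8941
  10   10,550.00     8,404.1950    84,041.9504
  Σ                 12,829.8273   105,499.6745
Price P = Σ PV = 12,829.8273.
Macaulay duration = Σ(t·PV) / P = 105,499.6745 / 12,829.8273 = 8.22300 half-year periods.
In years: 8.22300 / 2 = 4.11150 years.

4.112 years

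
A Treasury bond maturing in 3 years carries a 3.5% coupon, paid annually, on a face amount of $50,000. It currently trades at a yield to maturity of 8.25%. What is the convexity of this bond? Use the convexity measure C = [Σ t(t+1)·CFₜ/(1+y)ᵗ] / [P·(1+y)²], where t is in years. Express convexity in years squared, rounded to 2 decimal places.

With y = 0.0825:
  t   CF        PV=CF/(1+0.0825)^t    t·PV        t(t+1)·PV
  1     1,750.00     1,616.6282     1,616.6282       3,233.2564
  2     1,750.00     1,493.4209     2,986.8419       8,960.5257
  3    51,750.00    40,796.8507   122,390.5521     489,562.2083
  Σ                 43,906.8998   126,994.0221     501,755.9903
P = 43,906.8998.
Convexity = Σ t(t+1)·PV / [P·(1+y)²] = 501,755.9903 / (43,906.8998 × 1.171806) = 9.75223.

9.75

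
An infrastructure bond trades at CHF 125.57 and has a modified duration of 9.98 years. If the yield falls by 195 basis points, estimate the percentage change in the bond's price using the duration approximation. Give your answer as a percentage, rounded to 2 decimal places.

Duration approximation: ΔP/P ≈ -D_mod · Δy = -9.98 × (-0.0195) = +0.194610.
As a percentage: +19.4610%.

+19.46%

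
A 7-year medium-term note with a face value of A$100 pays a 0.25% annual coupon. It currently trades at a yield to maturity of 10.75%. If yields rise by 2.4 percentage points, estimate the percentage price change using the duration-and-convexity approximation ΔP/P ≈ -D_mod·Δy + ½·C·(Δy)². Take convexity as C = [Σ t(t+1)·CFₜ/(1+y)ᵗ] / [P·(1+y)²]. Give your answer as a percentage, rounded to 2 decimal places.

With y = 0.1075:
  t   CF        PV=CF/(1+0.1075)^t    t·PV        t(t+1)·PV
  1         0.25         0.2257         0.2257           0.4515
  2         0.25         0.2038         0.4076           1.2229
  3         0.25         0.1840         0.5521           2.2085
  4         0.25         0.1662         0.6647           3.3235
  5         0.25         0.1500         0.7502           4.5013
  6         0.25         0.1355         0.8129           5.6902
  7       100.25        49.0544       343.3810       2,747.0481
  Σ                     50.1197       346.7943       2,764.4460
P = 50.1197; D_Mac = 6.91932 yrs; D_mod = 6.24769 yrs; C = 44.96887.
Duration effect: -6.24769 × (+0.024) = -0.149945
Convexity effect: 0.5 × 44.96887 × (0.024)² = +0.0129510
ΔP/P ≈ -0.149945 + 0.0129510 = -0.136994 = -13.6994%.

-13.70%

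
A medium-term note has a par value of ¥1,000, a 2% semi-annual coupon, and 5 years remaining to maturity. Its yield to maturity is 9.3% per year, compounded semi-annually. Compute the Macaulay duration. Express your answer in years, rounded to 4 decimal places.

4.7317 years

Periodic yield y = 0.0465. Discount each cash flow and weight by its period:
  t   CF        PV=CF/(1+0.0465)^t    t·PV
  1        10.00         9.5557         9.5557
  2        10.00         9.1311        18.2621
  3        10.00         8.7253        26.1760
  4        10.00         8.3376        33.3506
  5        10.00         7.9672        39.8358
  6        10.00         7.6132        45.6789
  7        10.00         7.2749        50.9241
  8        10.00         6.9516        55.6130
  9        10.00         6.6427        59.7846
  10    1,010.00       641.1048     6,411.0483
  Σ                    713.3041     6,750.2291
Price P = Σ PV = 713.3041.
Macaulay duration = Σ(t·PV) / P = 6,750.2291 / 713.3041 = 9.46333 half-year periods.
In years: 9.46333 / 2 = 4.73166 years.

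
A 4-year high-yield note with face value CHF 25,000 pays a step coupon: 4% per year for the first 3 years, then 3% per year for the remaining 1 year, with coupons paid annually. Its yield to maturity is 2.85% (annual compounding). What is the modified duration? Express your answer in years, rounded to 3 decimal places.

Periodic yield y = 0.0285. First find Macaulay duration:
  t   CF        PV=CF/(1+0.0285)^t    t·PV
  1     1,000.00       972.2897       972.2897
  2     1,000.00       945.3473     1,890.6947
  3     1,000.00       919.1515     2,757.4546
  4    25,750.00    23,012.3012    92,049.2047
  Σ                 25,849.0898    97,669.6437
P = 25,849.0898; Macaulay duration = 97,669.6437 / 25,849.0898 = 3.77846 years.
Modified duration = D_Mac / (1 + y) = 3.77846 / 1.0285 = 3.67375 years.

3.674 years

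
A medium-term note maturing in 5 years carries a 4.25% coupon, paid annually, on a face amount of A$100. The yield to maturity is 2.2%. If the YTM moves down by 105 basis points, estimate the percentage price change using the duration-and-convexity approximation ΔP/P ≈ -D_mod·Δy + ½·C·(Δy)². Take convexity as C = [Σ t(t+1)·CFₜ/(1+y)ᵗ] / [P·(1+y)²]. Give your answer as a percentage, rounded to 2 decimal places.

+4.90%

With y = 0.022:
  t   CF        PV=CF/(1+0.022)^t    t·PV        t(t+1)·PV
  1         4.25         4.1585         4.1585           8.3170
  2         4.25         4.0690         8.1380          24.4140
  3         4.25         3.9814        11.9442          47.7768
  4         4.25         3.8957        15.5828          77.9140
  5       104.25        93.5021       467.5107       2,805.0644
  Σ                    109.6068       507.3342       2,963.4862
P = 109.6068; D_Mac = 4.62868 yrs; D_mod = 4.52904 yrs; C = 25.88593.
Duration effect: -4.52904 × (-0.0105) = +0.047555
Convexity effect: 0.5 × 25.88593 × (-0.0105)² = +0.0014270
ΔP/P ≈ +0.047555 + 0.0014270 = +0.048982 = +4.8982%.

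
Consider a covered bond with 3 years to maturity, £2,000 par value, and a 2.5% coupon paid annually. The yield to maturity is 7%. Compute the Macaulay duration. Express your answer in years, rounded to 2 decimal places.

Periodic yield y = 0.07. Discount each cash flow and weight by its year:
  t   CF        PV=CF/(1+0.07)^t    t·PV
  1        50.00        46.7290        46.7290
  2        50.00        43.6719        87.3439
  3     2,050.00     1,673.4106     5,020.2319
  Σ                  1,763.8116     5,154.3048
Price P = Σ PV = 1,763.8116.
Macaulay duration = Σ(t·PV) / P = 5,154.3048 / 1,763.8116 = 2.92225 years.

2.92 years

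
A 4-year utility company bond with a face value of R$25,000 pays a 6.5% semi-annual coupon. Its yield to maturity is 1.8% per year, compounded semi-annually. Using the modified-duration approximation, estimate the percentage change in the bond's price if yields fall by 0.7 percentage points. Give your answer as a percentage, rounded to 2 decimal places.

+2.51%

Periodic yield y = 0.009. Modified duration first:
  t   CF        PV=CF/(1+0.009)^t    t·PV
  1       812.50       805.2527       805.2527
  2       812.50       798.0701     1,596.1402
  3       812.50       790.9515     2,372.8546
  4       812.50       783.8965     3,135.5859
  5       812.50       776.9043     3,884.5216
  6       812.50       769.9746     4,619.8473
  7       812.50       763.1066     5,341.7462
  8    25,812.50    24,027.0659   192,216.5270
  Σ                 29,515.2222   213,972.4755
P = 29,515.2222; D_Mac = 7.24956 half-year periods = 3.62478 yrs; D_mod = 3.62478/(1+0.009) = 3.59245 yrs.
ΔP/P ≈ -D_mod · Δy = -3.59245 × (-0.007) = +0.025147 = +2.5147%.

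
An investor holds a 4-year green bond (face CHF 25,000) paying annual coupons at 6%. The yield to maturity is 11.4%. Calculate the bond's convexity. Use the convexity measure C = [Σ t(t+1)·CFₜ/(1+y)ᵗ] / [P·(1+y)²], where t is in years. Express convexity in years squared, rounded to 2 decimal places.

14.19

With y = 0.114:
  t   CF        PV=CF/(1+0.114)^t    t·PV        t(t+1)·PV
  1     1,500.00     1,346.4991     1,346.4991       2,692.9982
  2     1,500.00     1,208.7066     2,417.4131       7,252.2393
  3     1,500.00     1,085.0149     3,255.0446      13,020.1783
  4    26,500.00    17,206.9981    68,827.9924     344,139.9619
  Σ                 20,847.2186    75,846.9492     367,105.3777
P = 20,847.2186.
Convexity = Σ t(t+1)·PV / [P·(1+y)²] = 367,105.3777 / (20,847.2186 × 1.240996) = 14.18967.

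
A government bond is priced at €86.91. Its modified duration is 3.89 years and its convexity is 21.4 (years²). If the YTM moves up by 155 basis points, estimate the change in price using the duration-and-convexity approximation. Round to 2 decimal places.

-€5.02

Duration effect: -D_mod·Δy = -3.89 × (+0.0155) = -0.060295
Convexity effect: ½·C·(Δy)² = 0.5 × 21.4 × (0.0155)² = +0.002570675
ΔP/P ≈ -0.060295 + 0.002570675 = -0.057724325
ΔP ≈ 86.91 × (-0.057724325) = -5.01682108575.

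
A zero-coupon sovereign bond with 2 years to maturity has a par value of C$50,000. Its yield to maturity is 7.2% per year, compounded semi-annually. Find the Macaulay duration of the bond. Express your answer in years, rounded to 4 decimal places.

A zero-coupon bond has a single cash flow at maturity, so its Macaulay duration equals its maturity: 2 years.
(Equivalently: 4 semi-annual periods ÷ 2 = 2 years.)

2.0000 years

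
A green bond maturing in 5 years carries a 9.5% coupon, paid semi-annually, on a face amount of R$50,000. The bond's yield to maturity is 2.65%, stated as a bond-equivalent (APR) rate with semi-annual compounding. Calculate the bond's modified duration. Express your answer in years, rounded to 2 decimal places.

4.17 years

Periodic yield y = 0.01325. First find Macaulay duration:
  t   CF        PV=CF/(1+0.01325)^t    t·PV
  1     2,375.00     2,343.9428     2,343.9428
  2     2,375.00     2,313.2916     4,626.5833
  3     2,375.00     2,283.0413     6,849.1240
  4     2,375.00     2,253.1866     9,012.7465
  5     2,375.00     2,223.7223    11,118.6115
  6     2,375.00     2,194.6433    13,167.8597
  7     2,375.00     2,165.9445    15,161.6116
  8     2,375.00     2,137.6210    17,100.9683
  9     2,375.00     2,109.6679    18,987.0114
  10   52,375.00    45,915.3513   459,153.5134
  Σ                 65,940.4128   557,521.9725
P = 65,940.4128; Macaulay duration = 557,521.9725 / 65,940.4128 = 8.45494 half-year periods = 4.22747 years.
Modified duration = D_Mac / (1 + y) = 4.22747 / 1.01325 = 4.17219 years.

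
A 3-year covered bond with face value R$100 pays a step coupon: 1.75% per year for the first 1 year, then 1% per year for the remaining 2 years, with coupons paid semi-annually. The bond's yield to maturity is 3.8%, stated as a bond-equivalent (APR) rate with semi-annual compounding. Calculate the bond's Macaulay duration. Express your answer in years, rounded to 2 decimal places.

Periodic yield y = 0.019. Discount each cash flow and weight by its period:
  t   CF        PV=CF/(1+0.019)^t    t·PV
  1        0.875         0.8587         0.8587
  2        0.875         0.8427         1.6853
  3        0.500         0.4725         1.4176
  4        0.500         0.4637         1.8550
  5        0.500         0.4551         2.2755
  6      100.500        89.7679       538.6073
  Σ                     92.8606       546.6994
Price P = Σ PV = 92.8606.
Macaulay duration = Σ(t·PV) / P = 546.6994 / 92.8606 = 5.88731 half-year periods.
In years: 5.88731 / 2 = 2.94366 years.

2.94 years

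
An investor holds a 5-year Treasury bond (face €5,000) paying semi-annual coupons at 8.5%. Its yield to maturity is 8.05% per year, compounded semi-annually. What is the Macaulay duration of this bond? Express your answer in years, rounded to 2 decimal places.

Periodic yield y = 0.04025. Discount each cash flow and weight by its period:
  t   CF        PV=CF/(1+0.04025)^t    t·PV
  1       212.50       204.2778       204.2778
  2       212.50       196.3738       392.7475
  3       212.50       188.7756       566.3267
  4       212.50       181.4713       725.8853
  5       212.50       174.4497       872.2487
  6       212.50       167.6998     1,006.1989
  7       212.50       161.2111     1,128.4775
  8       212.50       154.9734     1,239.7871
  9       212.50       148.9771     1,340.7936
  10    5,212.50     3,512.9246    35,129.2456
  Σ                  5,091.1341    42,605.9888
Price P = Σ PV = 5,091.1341.
Macaulay duration = Σ(t·PV) / P = 42,605.9888 / 5,091.1341 = 8.36866 half-year periods.
In years: 8.36866 / 2 = 4.18433 years.

4.18 years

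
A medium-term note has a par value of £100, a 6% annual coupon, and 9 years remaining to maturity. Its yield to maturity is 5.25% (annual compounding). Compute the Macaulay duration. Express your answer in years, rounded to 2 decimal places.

Periodic yield y = 0.0525. Discount each cash flow and weight by its year:
  t   CF        PV=CF/(1+0.0525)^t    t·PV
  1         6.00         5.7007         5.7007
  2         6.00         5.4164        10.8327
  3         6.00         5.1462        15.4385
  4         6.00         4.8895        19.5579
  5         6.00         4.6456        23.2279
  6         6.00         4.4139        26.4832
  7         6.00         4.1937        29.3558
  8         6.00         3.9845        31.8760
  9       106.00        66.8816       601.9348
  Σ                    105.2720       764.4077
Price P = Σ PV = 105.2720.
Macaulay duration = Σ(t·PV) / P = 764.4077 / 105.2720 = 7.26126 years.

7.26 years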